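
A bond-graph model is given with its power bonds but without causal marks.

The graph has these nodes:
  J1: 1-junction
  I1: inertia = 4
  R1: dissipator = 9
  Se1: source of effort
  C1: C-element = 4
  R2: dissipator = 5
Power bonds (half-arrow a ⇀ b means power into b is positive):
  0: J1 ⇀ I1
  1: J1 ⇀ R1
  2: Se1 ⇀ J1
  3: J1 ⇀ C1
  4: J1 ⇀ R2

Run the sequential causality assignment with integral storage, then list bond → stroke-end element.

#0 →I1
#1 →J1
#2 →J1
#3 →J1
#4 →J1

b2 stroke at J1  (Se1 (Se) sets effort on bond)
b0 stroke at I1  (I1: I, integral causality)
b1 stroke at J1  (common-f at J1 fixed by 0)
b3 stroke at J1  (J1 flow already set via bond 0)
b4 stroke at J1  (1-jn J1 has f-setter on 0)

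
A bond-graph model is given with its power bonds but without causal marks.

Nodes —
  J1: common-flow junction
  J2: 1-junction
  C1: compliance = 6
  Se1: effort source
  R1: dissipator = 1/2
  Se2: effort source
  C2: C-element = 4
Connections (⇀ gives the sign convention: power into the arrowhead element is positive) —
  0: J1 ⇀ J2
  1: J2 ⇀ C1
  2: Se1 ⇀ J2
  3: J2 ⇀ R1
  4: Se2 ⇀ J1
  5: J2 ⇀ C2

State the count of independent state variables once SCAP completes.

2  (C1, C2 all integral)

β2 →J2  (Se1 fixes effort; stroke away)
β4 →J1  (Se2 fixes effort; stroke away)
β0 →J2  (only one flow-in slot at J1)
β1 →J2  (C1: C, integral causality)
β5 →J2  (prefer integral on C2)
β3 →R1  (J2 needs exactly one f-in)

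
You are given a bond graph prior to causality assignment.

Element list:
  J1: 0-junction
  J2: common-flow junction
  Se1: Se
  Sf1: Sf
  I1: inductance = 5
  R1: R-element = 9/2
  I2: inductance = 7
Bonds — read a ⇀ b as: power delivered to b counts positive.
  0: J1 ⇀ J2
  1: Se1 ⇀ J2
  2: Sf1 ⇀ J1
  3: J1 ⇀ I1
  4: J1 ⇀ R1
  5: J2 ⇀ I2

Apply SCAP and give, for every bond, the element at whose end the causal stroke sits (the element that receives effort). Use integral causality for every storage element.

#0 →J2
#1 →J2
#2 →Sf1
#3 →I1
#4 →J1
#5 →I2

β1 stroke→J2  (Se1 fixes effort; stroke away)
β2 stroke→Sf1  (Sf1: flow source, stroke at near end)
β3 stroke→I1  (I1: I, integral causality)
β5 stroke→I2  (I2: I, integral causality)
β0 stroke→J2  (common-f at J2 fixed by 5)
β4 stroke→J1  (J1 needs exactly one e-in)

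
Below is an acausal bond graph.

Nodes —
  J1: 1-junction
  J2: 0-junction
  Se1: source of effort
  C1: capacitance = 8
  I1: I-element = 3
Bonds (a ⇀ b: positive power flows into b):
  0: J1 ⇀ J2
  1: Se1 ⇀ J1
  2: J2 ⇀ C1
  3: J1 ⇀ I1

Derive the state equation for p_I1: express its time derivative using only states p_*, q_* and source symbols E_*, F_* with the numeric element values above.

#1 |J1  (Se1: effort source, stroke at far end)
#2 |J2  (C1 integral (e out))
#0 |J1  (J2: bond 2 brought effort, rest push out)
#3 |I1  (J1: last free bond brings flow in)

dp_I1/dt = E_Se1 - q_C1/8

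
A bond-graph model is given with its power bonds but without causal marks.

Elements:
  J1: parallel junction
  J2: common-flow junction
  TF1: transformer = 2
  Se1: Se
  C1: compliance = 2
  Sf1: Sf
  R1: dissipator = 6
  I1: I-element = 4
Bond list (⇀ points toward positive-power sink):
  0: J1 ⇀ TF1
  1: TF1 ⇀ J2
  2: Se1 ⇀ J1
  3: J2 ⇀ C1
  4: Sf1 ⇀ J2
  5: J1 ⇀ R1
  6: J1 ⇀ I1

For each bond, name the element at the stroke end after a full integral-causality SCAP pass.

β2 stroke→J1  (Se1: effort source, stroke at far end)
β4 stroke→Sf1  (Sf1: flow source, stroke at near end)
β0 stroke→TF1  (J1: bond 2 brought effort, rest push out)
β5 stroke→R1  (J1: bond 2 brought effort, rest push out)
β6 stroke→I1  (J1 effort already set via bond 2)
β1 stroke→J2  (1-jn J2 has f-setter on 4)
β3 stroke→J2  (J2 flow already set via bond 4)

bond 0 →TF1
bond 1 →J2
bond 2 →J1
bond 3 →J2
bond 4 →Sf1
bond 5 →R1
bond 6 →I1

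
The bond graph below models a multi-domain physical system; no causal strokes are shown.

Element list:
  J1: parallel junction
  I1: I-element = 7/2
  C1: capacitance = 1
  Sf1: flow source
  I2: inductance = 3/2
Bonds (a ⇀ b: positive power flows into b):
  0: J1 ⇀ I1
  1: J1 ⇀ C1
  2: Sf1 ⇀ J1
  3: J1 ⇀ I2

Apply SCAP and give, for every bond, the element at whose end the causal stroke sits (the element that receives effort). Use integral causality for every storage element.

b2 →Sf1  (Sf1 (Sf) sets flow on bond)
b0 →I1  (I1 outputs flow p/I1)
b1 →J1  (C1 integral (e out))
b3 →I2  (J1 effort already set via bond 1)

#0 stroke at I1
#1 stroke at J1
#2 stroke at Sf1
#3 stroke at I2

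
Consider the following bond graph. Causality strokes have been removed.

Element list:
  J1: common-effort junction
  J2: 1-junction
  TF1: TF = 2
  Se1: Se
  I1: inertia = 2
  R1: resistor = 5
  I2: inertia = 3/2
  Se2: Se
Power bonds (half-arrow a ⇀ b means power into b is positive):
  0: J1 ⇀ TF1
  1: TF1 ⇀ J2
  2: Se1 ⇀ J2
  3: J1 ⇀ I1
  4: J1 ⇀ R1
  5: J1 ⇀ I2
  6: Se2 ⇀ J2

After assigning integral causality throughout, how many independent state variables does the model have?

2  (I1, I2 all integral)

#2 →J2  (Se1 (Se) sets effort on bond)
#6 →J2  (Se2 fixes effort; stroke away)
#1 →TF1  (closing 1-jn rule on J2)
#0 →J1  (TF TF1: opposite of bond 1)
#3 →I1  (J1 effort already set via bond 0)
#4 →R1  (common-e at J1 fixed by 0)
#5 →I2  (0-jn J1 has e-setter on 0)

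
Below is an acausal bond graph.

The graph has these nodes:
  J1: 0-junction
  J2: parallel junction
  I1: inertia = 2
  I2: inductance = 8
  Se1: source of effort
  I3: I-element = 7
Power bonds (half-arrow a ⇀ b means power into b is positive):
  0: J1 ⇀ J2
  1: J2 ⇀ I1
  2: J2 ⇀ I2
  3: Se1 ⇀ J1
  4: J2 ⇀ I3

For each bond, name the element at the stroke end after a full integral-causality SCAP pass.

bond 3 |J1  (Se1 fixes effort; stroke away)
bond 0 |J2  (common-e at J1 fixed by 3)
bond 1 |I1  (0-jn J2 has e-setter on 0)
bond 2 |I2  (J2 effort already set via bond 0)
bond 4 |I3  (J2: bond 0 brought effort, rest push out)

β0 stroke at J2
β1 stroke at I1
β2 stroke at I2
β3 stroke at J1
β4 stroke at I3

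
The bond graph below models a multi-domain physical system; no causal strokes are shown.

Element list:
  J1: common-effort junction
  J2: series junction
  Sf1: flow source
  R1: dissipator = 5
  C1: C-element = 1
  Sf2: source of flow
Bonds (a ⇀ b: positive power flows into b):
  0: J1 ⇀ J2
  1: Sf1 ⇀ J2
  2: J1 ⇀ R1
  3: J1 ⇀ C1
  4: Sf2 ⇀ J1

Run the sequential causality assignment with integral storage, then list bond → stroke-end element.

β0 →J2
β1 →Sf1
β2 →R1
β3 →J1
β4 →Sf2

bond 1 →Sf1  (Sf1 (Sf) sets flow on bond)
bond 4 →Sf2  (Sf2: flow source, stroke at near end)
bond 0 →J2  (1-jn J2 has f-setter on 1)
bond 3 →J1  (C1 outputs effort q/C1)
bond 2 →R1  (J1: bond 3 brought effort, rest push out)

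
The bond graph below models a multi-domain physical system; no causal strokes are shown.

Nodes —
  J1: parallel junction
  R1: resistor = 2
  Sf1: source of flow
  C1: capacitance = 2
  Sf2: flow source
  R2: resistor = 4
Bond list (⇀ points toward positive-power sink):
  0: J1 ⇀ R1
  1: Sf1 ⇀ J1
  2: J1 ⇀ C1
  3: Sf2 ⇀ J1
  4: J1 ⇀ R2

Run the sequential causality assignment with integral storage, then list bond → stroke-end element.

bond 0 |R1
bond 1 |Sf1
bond 2 |J1
bond 3 |Sf2
bond 4 |R2

bond 1 |Sf1  (Sf1: flow source, stroke at near end)
bond 3 |Sf2  (Sf2: flow source, stroke at near end)
bond 2 |J1  (C1 integral (e out))
bond 0 |R1  (J1: bond 2 brought effort, rest push out)
bond 4 |R2  (J1: bond 2 brought effort, rest push out)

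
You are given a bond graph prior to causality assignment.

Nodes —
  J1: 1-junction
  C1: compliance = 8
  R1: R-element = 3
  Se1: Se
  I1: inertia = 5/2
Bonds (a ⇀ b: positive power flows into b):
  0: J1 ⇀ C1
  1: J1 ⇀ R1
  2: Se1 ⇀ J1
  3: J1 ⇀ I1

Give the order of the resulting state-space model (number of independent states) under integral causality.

β2 →J1  (Se1 (Se) sets effort on bond)
β0 →J1  (C1 integral (e out))
β3 →I1  (I1 outputs flow p/I1)
β1 →J1  (common-f at J1 fixed by 3)

2  (C1, I1 all integral)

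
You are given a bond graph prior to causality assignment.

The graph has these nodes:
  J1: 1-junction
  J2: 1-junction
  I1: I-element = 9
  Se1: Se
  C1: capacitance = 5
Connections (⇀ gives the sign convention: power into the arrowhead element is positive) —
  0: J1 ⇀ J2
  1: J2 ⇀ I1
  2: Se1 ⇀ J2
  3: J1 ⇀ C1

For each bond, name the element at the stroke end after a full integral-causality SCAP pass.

β2 →J2  (source Se1 imposes e)
β1 →I1  (prefer integral on I1)
β0 →J2  (J2: bond 1 brought flow, rest push out)
β3 →J1  (1-jn J1 has f-setter on 0)

#0 →J2
#1 →I1
#2 →J2
#3 →J1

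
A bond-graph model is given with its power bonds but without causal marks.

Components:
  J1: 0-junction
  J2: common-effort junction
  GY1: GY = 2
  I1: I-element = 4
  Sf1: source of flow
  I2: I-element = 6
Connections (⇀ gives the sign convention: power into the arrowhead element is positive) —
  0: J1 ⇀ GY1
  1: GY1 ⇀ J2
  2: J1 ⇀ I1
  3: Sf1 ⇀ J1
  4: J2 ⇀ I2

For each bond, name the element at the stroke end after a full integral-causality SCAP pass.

β3 →Sf1  (Sf1: flow source, stroke at near end)
β2 →I1  (I1 integral (f out))
β0 →J1  (only one effort-in slot at J1)
β1 →J2  (GY1: gyrator matches bond 0)
β4 →I2  (0-jn J2 has e-setter on 1)

bond 0 stroke→J1
bond 1 stroke→J2
bond 2 stroke→I1
bond 3 stroke→Sf1
bond 4 stroke→I2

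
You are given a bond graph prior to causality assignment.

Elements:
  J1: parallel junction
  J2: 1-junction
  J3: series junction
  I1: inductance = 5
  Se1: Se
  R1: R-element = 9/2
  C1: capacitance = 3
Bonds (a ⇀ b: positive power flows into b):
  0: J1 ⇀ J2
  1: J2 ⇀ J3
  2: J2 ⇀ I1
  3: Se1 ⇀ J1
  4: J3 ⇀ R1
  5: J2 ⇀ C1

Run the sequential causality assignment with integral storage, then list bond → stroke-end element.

b0 →J2
b1 →J2
b2 →I1
b3 →J1
b4 →J3
b5 →J2

#3 stroke→J1  (Se1 fixes effort; stroke away)
#0 stroke→J2  (J1: bond 3 brought effort, rest push out)
#2 stroke→I1  (I1 integral (f out))
#1 stroke→J2  (common-f at J2 fixed by 2)
#5 stroke→J2  (common-f at J2 fixed by 2)
#4 stroke→J3  (J3 flow already set via bond 1)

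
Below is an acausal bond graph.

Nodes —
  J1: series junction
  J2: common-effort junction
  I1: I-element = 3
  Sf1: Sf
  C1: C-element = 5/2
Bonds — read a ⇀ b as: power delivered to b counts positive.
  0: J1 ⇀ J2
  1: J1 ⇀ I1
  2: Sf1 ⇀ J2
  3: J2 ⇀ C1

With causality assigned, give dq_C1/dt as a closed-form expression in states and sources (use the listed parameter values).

dq_C1/dt = F_Sf1 + p_I1/3

β2 →Sf1  (Sf1 (Sf) sets flow on bond)
β1 →I1  (I1: I, integral causality)
β0 →J1  (1-jn J1 has f-setter on 1)
β3 →J2  (only one effort-in slot at J2)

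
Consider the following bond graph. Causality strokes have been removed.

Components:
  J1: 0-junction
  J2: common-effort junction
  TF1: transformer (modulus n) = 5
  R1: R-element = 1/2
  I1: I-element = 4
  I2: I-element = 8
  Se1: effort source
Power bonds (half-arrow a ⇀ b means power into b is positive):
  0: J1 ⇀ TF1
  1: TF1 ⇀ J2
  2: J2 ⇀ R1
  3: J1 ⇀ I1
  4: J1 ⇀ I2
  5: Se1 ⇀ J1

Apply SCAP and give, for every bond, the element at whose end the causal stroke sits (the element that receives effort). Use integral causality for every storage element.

#5 stroke at J1  (Se1 (Se) sets effort on bond)
#0 stroke at TF1  (J1: bond 5 brought effort, rest push out)
#3 stroke at I1  (J1 effort already set via bond 5)
#4 stroke at I2  (0-jn J1 has e-setter on 5)
#1 stroke at J2  (TF TF1: opposite of bond 0)
#2 stroke at R1  (J2: bond 1 brought effort, rest push out)

b0 stroke at TF1
b1 stroke at J2
b2 stroke at R1
b3 stroke at I1
b4 stroke at I2
b5 stroke at J1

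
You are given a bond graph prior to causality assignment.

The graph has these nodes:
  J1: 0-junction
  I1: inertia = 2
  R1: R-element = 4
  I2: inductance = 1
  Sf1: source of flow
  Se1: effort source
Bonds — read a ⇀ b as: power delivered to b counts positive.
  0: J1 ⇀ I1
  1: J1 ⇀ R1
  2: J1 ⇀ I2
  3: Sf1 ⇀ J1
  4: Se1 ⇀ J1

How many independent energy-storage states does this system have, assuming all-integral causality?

2  (I1, I2 all integral)

bond 3 →Sf1  (Sf1 fixes flow; stroke at Sf1)
bond 4 →J1  (Se1 fixes effort; stroke away)
bond 0 →I1  (J1 effort already set via bond 4)
bond 1 →R1  (J1 effort already set via bond 4)
bond 2 →I2  (common-e at J1 fixed by 4)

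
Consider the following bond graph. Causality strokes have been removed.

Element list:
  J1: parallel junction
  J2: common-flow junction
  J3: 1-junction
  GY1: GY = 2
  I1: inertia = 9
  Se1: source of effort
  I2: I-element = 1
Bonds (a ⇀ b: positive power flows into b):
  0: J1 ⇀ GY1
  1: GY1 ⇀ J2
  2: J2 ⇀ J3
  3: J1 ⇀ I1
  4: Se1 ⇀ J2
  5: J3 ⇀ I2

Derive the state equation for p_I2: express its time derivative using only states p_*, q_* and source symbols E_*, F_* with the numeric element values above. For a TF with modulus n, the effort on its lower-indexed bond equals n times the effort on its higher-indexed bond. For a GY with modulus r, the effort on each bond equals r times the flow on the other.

dp_I2/dt = E_Se1 - 2*p_I1/9

#4 stroke→J2  (Se1 fixes effort; stroke away)
#3 stroke→I1  (I1: I, integral causality)
#0 stroke→J1  (closing 0-jn rule on J1)
#1 stroke→J2  (GY GY1: same side as bond 0)
#2 stroke→J3  (only one flow-in slot at J2)
#5 stroke→I2  (J3: last free bond brings flow in)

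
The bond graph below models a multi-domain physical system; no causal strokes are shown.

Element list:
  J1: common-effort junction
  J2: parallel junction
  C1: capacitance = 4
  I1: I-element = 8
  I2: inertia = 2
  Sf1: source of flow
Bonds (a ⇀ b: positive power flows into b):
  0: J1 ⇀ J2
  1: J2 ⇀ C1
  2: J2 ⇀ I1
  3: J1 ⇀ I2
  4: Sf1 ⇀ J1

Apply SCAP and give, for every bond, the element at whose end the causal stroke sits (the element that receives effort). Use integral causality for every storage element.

b4 stroke at Sf1  (Sf1 fixes flow; stroke at Sf1)
b1 stroke at J2  (C1 integral (e out))
b0 stroke at J1  (J2 effort already set via bond 1)
b2 stroke at I1  (J2 effort already set via bond 1)
b3 stroke at I2  (common-e at J1 fixed by 0)

b0 stroke at J1
b1 stroke at J2
b2 stroke at I1
b3 stroke at I2
b4 stroke at Sf1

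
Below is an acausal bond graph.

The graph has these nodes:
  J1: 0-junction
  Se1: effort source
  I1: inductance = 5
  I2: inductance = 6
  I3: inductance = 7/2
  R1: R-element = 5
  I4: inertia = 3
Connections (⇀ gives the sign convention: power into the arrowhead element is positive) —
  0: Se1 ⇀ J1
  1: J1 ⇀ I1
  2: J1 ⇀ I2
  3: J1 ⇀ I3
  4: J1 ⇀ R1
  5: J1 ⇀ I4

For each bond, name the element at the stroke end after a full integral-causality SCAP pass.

β0 →J1  (Se1: effort source, stroke at far end)
β1 →I1  (J1: bond 0 brought effort, rest push out)
β2 →I2  (J1 effort already set via bond 0)
β3 →I3  (0-jn J1 has e-setter on 0)
β4 →R1  (J1 effort already set via bond 0)
β5 →I4  (J1: bond 0 brought effort, rest push out)

b0 |J1
b1 |I1
b2 |I2
b3 |I3
b4 |R1
b5 |I4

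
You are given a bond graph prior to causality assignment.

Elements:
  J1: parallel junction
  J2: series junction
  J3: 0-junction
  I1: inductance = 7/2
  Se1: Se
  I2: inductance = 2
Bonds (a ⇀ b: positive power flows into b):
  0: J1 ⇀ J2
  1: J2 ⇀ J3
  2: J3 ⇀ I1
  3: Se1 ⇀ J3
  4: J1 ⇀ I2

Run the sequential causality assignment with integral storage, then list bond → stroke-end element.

b3 stroke at J3  (Se1 (Se) sets effort on bond)
b1 stroke at J2  (J3 effort already set via bond 3)
b2 stroke at I1  (J3: bond 3 brought effort, rest push out)
b0 stroke at J1  (only one flow-in slot at J2)
b4 stroke at I2  (0-jn J1 has e-setter on 0)

bond 0 stroke→J1
bond 1 stroke→J2
bond 2 stroke→I1
bond 3 stroke→J3
bond 4 stroke→I2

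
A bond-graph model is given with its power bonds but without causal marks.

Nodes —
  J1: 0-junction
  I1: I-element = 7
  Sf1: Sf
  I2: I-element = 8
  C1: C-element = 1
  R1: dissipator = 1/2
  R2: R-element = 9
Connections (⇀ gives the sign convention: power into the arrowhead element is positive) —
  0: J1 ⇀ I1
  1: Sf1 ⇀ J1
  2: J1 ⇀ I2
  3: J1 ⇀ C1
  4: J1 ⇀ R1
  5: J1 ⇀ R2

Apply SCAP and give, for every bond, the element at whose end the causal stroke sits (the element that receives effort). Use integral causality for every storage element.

b0 |I1
b1 |Sf1
b2 |I2
b3 |J1
b4 |R1
b5 |R2

#1 stroke→Sf1  (source Sf1 imposes f)
#0 stroke→I1  (I1 outputs flow p/I1)
#2 stroke→I2  (I2: I, integral causality)
#3 stroke→J1  (C1 integral (e out))
#4 stroke→R1  (0-jn J1 has e-setter on 3)
#5 stroke→R2  (0-jn J1 has e-setter on 3)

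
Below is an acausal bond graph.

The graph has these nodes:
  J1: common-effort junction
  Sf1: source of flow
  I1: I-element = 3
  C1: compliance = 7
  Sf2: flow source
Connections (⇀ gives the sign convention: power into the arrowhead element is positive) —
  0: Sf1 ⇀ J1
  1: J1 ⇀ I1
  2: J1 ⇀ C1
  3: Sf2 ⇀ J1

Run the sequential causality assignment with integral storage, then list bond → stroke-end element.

#0 →Sf1
#1 →I1
#2 →J1
#3 →Sf2

#0 |Sf1  (Sf1: flow source, stroke at near end)
#3 |Sf2  (Sf2 fixes flow; stroke at Sf2)
#1 |I1  (I1 outputs flow p/I1)
#2 |J1  (closing 0-jn rule on J1)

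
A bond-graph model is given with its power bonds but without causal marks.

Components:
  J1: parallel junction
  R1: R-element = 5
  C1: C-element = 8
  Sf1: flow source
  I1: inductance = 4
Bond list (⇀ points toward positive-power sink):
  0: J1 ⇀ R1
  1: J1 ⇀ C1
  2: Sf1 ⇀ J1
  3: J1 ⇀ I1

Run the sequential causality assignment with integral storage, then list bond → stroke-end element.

#2 stroke→Sf1  (source Sf1 imposes f)
#1 stroke→J1  (C1: C, integral causality)
#0 stroke→R1  (0-jn J1 has e-setter on 1)
#3 stroke→I1  (common-e at J1 fixed by 1)

#0 |R1
#1 |J1
#2 |Sf1
#3 |I1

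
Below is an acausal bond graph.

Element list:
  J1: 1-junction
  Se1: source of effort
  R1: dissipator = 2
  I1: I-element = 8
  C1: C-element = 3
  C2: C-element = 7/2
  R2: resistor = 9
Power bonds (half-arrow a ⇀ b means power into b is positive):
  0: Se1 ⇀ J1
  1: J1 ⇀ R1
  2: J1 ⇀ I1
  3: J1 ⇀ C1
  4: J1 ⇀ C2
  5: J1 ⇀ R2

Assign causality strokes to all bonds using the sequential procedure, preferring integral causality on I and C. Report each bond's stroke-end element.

#0 |J1  (source Se1 imposes e)
#2 |I1  (I1: I, integral causality)
#1 |J1  (1-jn J1 has f-setter on 2)
#3 |J1  (common-f at J1 fixed by 2)
#4 |J1  (1-jn J1 has f-setter on 2)
#5 |J1  (J1 flow already set via bond 2)

bond 0 stroke at J1
bond 1 stroke at J1
bond 2 stroke at I1
bond 3 stroke at J1
bond 4 stroke at J1
bond 5 stroke at J1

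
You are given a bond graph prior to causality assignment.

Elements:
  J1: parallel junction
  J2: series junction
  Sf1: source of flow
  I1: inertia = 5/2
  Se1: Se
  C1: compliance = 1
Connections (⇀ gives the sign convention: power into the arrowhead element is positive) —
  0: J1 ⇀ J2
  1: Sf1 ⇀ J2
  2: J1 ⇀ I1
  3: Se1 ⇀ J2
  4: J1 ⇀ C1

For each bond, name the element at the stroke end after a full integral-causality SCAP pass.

bond 0 |J2
bond 1 |Sf1
bond 2 |I1
bond 3 |J2
bond 4 |J1

β1 stroke→Sf1  (Sf1 fixes flow; stroke at Sf1)
β3 stroke→J2  (Se1: effort source, stroke at far end)
β0 stroke→J2  (J2: bond 1 brought flow, rest push out)
β2 stroke→I1  (prefer integral on I1)
β4 stroke→J1  (closing 0-jn rule on J1)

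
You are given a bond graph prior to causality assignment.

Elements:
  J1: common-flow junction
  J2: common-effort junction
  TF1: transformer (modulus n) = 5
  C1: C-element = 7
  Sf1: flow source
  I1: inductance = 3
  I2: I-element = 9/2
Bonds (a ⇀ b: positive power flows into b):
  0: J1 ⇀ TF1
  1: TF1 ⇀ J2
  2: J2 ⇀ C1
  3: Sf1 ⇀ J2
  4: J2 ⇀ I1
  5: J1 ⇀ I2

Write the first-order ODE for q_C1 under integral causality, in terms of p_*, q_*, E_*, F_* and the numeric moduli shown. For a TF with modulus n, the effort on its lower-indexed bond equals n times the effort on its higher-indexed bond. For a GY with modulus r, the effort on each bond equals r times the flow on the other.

#3 →Sf1  (Sf1: flow source, stroke at near end)
#2 →J2  (prefer integral on C1)
#1 →TF1  (J2 effort already set via bond 2)
#4 →I1  (0-jn J2 has e-setter on 2)
#0 →J1  (TF1: transformer flips bond 1)
#5 →I2  (J1: last free bond brings flow in)

dq_C1/dt = F_Sf1 - p_I1/3 + 10*p_I2/9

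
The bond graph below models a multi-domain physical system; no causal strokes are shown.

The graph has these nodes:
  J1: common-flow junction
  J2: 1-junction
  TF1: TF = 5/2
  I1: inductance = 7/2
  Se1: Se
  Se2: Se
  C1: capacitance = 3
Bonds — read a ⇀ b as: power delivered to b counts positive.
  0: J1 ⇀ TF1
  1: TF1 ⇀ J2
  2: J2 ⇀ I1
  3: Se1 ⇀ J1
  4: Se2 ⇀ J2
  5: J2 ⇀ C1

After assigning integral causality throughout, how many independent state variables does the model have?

b3 →J1  (source Se1 imposes e)
b4 →J2  (Se2: effort source, stroke at far end)
b0 →TF1  (closing 1-jn rule on J1)
b1 →J2  (TF1 one-in-one-out from 0)
b2 →I1  (I1 integral (f out))
b5 →J2  (J2: bond 2 brought flow, rest push out)

2  (C1, I1 all integral)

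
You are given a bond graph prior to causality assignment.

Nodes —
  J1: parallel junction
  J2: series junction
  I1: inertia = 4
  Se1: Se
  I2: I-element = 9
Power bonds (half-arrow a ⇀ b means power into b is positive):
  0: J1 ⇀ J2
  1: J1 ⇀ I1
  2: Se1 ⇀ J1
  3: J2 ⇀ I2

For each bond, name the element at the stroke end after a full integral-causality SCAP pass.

bond 0 stroke→J2
bond 1 stroke→I1
bond 2 stroke→J1
bond 3 stroke→I2

bond 2 stroke at J1  (Se1 fixes effort; stroke away)
bond 0 stroke at J2  (J1: bond 2 brought effort, rest push out)
bond 1 stroke at I1  (J1: bond 2 brought effort, rest push out)
bond 3 stroke at I2  (J2 needs exactly one f-in)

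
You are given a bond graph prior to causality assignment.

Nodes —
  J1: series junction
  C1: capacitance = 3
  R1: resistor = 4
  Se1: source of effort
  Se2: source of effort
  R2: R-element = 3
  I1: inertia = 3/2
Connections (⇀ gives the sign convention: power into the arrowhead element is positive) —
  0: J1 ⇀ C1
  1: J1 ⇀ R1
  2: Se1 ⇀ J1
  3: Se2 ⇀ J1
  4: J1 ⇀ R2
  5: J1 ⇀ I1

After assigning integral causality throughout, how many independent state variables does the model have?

2  (C1, I1 all integral)

b2 |J1  (source Se1 imposes e)
b3 |J1  (Se2: effort source, stroke at far end)
b0 |J1  (C1: C, integral causality)
b5 |I1  (I1 outputs flow p/I1)
b1 |J1  (1-jn J1 has f-setter on 5)
b4 |J1  (J1 flow already set via bond 5)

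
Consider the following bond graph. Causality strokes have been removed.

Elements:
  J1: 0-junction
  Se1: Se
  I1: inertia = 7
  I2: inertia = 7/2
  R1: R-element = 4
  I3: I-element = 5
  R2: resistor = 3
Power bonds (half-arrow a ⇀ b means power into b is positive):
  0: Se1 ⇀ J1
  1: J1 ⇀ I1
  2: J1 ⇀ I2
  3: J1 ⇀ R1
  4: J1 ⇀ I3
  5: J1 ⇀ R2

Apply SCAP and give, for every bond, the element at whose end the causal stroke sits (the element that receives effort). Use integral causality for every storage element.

#0 →J1  (Se1 fixes effort; stroke away)
#1 →I1  (J1 effort already set via bond 0)
#2 →I2  (J1 effort already set via bond 0)
#3 →R1  (J1 effort already set via bond 0)
#4 →I3  (common-e at J1 fixed by 0)
#5 →R2  (common-e at J1 fixed by 0)

bond 0 stroke at J1
bond 1 stroke at I1
bond 2 stroke at I2
bond 3 stroke at R1
bond 4 stroke at I3
bond 5 stroke at R2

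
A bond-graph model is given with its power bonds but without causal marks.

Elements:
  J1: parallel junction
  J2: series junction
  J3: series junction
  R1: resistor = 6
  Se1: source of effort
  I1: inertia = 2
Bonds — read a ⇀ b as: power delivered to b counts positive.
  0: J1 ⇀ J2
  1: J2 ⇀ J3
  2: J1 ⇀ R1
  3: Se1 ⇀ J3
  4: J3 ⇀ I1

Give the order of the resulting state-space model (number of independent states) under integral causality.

b3 |J3  (source Se1 imposes e)
b4 |I1  (I1 integral (f out))
b1 |J3  (J3: bond 4 brought flow, rest push out)
b0 |J2  (J2 flow already set via bond 1)
b2 |J1  (only one effort-in slot at J1)

1  (I1 all integral)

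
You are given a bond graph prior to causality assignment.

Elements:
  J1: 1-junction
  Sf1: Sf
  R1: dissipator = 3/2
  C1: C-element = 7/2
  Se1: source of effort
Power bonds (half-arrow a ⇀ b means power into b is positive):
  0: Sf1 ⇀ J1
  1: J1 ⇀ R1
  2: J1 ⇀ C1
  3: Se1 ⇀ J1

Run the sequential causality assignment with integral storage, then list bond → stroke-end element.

b0 stroke→Sf1
b1 stroke→J1
b2 stroke→J1
b3 stroke→J1

#0 stroke→Sf1  (Sf1 (Sf) sets flow on bond)
#3 stroke→J1  (source Se1 imposes e)
#1 stroke→J1  (J1: bond 0 brought flow, rest push out)
#2 stroke→J1  (J1 flow already set via bond 0)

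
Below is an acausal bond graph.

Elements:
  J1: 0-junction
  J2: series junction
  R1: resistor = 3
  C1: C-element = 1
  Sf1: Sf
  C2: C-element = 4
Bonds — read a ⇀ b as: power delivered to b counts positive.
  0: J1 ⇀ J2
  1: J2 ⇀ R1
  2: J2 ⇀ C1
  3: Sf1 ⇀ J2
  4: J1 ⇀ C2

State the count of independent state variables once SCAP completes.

#3 |Sf1  (Sf1 (Sf) sets flow on bond)
#0 |J2  (1-jn J2 has f-setter on 3)
#1 |J2  (1-jn J2 has f-setter on 3)
#2 |J2  (common-f at J2 fixed by 3)
#4 |J1  (closing 0-jn rule on J1)

2  (C1, C2 all integral)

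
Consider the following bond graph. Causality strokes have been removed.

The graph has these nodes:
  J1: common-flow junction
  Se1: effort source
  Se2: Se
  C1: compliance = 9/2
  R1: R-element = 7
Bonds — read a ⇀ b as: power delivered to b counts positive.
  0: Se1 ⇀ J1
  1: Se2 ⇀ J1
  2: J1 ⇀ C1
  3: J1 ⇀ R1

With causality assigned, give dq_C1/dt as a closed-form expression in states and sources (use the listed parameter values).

b0 →J1  (Se1 fixes effort; stroke away)
b1 →J1  (source Se2 imposes e)
b2 →J1  (prefer integral on C1)
b3 →R1  (only one flow-in slot at J1)

dq_C1/dt = E_Se1/7 + E_Se2/7 - 2*q_C1/63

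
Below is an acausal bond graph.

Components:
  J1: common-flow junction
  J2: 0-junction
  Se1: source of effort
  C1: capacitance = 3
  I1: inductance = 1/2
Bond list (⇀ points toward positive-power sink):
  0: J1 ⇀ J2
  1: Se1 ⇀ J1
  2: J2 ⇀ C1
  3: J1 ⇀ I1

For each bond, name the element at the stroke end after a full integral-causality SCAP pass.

β0 stroke→J1
β1 stroke→J1
β2 stroke→J2
β3 stroke→I1

β1 |J1  (Se1 (Se) sets effort on bond)
β2 |J2  (prefer integral on C1)
β0 |J1  (J2 effort already set via bond 2)
β3 |I1  (J1 needs exactly one f-in)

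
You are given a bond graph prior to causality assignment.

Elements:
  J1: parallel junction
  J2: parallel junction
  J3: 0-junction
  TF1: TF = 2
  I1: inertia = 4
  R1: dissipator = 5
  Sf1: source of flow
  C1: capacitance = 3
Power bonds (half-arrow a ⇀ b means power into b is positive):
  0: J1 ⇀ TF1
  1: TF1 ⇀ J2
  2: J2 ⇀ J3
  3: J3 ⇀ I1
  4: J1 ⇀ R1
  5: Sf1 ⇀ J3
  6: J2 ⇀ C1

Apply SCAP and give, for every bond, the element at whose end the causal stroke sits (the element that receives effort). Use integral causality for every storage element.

b0 →J1
b1 →TF1
b2 →J3
b3 →I1
b4 →R1
b5 →Sf1
b6 →J2

bond 5 |Sf1  (source Sf1 imposes f)
bond 3 |I1  (I1 integral (f out))
bond 2 |J3  (only one effort-in slot at J3)
bond 6 |J2  (C1: C, integral causality)
bond 1 |TF1  (0-jn J2 has e-setter on 6)
bond 0 |J1  (TF TF1: opposite of bond 1)
bond 4 |R1  (common-e at J1 fixed by 0)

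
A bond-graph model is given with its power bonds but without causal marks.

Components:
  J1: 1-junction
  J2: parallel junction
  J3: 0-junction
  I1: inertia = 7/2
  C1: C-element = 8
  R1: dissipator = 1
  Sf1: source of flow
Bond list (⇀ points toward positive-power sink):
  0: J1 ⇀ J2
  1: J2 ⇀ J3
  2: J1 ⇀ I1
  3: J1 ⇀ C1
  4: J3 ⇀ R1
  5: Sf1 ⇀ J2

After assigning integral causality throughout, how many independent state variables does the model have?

#5 |Sf1  (Sf1 (Sf) sets flow on bond)
#2 |I1  (prefer integral on I1)
#0 |J1  (1-jn J1 has f-setter on 2)
#3 |J1  (J1 flow already set via bond 2)
#1 |J2  (closing 0-jn rule on J2)
#4 |J3  (closing 0-jn rule on J3)

2  (C1, I1 all integral)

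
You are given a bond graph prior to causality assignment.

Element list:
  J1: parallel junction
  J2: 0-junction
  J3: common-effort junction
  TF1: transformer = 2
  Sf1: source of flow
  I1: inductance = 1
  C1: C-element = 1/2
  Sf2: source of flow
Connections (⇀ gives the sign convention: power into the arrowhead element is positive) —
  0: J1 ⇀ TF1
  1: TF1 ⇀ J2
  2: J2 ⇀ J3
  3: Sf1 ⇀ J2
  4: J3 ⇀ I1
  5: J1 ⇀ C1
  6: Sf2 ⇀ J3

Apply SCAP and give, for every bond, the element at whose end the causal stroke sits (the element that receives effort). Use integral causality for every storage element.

#0 |TF1
#1 |J2
#2 |J3
#3 |Sf1
#4 |I1
#5 |J1
#6 |Sf2

#3 →Sf1  (Sf1 (Sf) sets flow on bond)
#6 →Sf2  (Sf2: flow source, stroke at near end)
#4 →I1  (I1: I, integral causality)
#2 →J3  (closing 0-jn rule on J3)
#1 →J2  (J2: last free bond brings effort in)
#0 →TF1  (TF1 one-in-one-out from 1)
#5 →J1  (only one effort-in slot at J1)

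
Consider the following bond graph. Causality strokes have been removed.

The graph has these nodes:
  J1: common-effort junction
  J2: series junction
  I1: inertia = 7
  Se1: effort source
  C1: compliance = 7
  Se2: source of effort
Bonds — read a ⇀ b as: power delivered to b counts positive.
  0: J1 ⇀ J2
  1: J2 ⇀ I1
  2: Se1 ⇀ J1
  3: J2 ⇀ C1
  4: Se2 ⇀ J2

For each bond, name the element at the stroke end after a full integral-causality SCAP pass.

β0 stroke at J2
β1 stroke at I1
β2 stroke at J1
β3 stroke at J2
β4 stroke at J2

β2 stroke at J1  (Se1 (Se) sets effort on bond)
β4 stroke at J2  (Se2 fixes effort; stroke away)
β0 stroke at J2  (J1 effort already set via bond 2)
β1 stroke at I1  (prefer integral on I1)
β3 stroke at J2  (J2 flow already set via bond 1)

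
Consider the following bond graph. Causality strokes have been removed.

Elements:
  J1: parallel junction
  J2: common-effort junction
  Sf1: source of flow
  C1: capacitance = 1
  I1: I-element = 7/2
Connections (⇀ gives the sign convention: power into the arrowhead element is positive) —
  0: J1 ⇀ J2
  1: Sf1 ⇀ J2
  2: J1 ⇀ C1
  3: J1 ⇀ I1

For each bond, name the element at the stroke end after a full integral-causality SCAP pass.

#0 |J2
#1 |Sf1
#2 |J1
#3 |I1

β1 stroke at Sf1  (Sf1: flow source, stroke at near end)
β0 stroke at J2  (J2 needs exactly one e-in)
β2 stroke at J1  (C1 outputs effort q/C1)
β3 stroke at I1  (0-jn J1 has e-setter on 2)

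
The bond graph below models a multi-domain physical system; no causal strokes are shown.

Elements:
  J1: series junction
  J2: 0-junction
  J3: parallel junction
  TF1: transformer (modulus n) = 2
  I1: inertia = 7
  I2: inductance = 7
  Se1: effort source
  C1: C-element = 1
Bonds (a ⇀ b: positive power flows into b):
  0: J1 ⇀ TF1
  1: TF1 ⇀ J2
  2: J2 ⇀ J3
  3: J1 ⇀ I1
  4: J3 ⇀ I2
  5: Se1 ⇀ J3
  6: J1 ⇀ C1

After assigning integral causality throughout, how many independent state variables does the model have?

β5 |J3  (source Se1 imposes e)
β2 |J2  (0-jn J3 has e-setter on 5)
β4 |I2  (J3: bond 5 brought effort, rest push out)
β1 |TF1  (J2: bond 2 brought effort, rest push out)
β0 |J1  (TF1: transformer flips bond 1)
β3 |I1  (I1 outputs flow p/I1)
β6 |J1  (common-f at J1 fixed by 3)

3  (C1, I1, I2 all integral)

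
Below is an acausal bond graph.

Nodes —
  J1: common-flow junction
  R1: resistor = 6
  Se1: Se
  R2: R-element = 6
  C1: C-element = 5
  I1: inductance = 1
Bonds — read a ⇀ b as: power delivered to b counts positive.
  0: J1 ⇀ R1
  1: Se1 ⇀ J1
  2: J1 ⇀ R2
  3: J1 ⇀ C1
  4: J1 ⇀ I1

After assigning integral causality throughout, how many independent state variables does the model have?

bond 1 stroke at J1  (Se1 fixes effort; stroke away)
bond 3 stroke at J1  (C1 integral (e out))
bond 4 stroke at I1  (I1 integral (f out))
bond 0 stroke at J1  (common-f at J1 fixed by 4)
bond 2 stroke at J1  (J1 flow already set via bond 4)

2  (C1, I1 all integral)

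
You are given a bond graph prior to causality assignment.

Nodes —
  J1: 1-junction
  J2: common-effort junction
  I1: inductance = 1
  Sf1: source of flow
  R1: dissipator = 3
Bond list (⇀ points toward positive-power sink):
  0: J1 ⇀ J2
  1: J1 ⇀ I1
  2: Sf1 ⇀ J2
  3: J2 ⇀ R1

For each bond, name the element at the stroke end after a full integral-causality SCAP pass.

#2 →Sf1  (Sf1 (Sf) sets flow on bond)
#1 →I1  (prefer integral on I1)
#0 →J1  (1-jn J1 has f-setter on 1)
#3 →J2  (J2: last free bond brings effort in)

bond 0 stroke at J1
bond 1 stroke at I1
bond 2 stroke at Sf1
bond 3 stroke at J2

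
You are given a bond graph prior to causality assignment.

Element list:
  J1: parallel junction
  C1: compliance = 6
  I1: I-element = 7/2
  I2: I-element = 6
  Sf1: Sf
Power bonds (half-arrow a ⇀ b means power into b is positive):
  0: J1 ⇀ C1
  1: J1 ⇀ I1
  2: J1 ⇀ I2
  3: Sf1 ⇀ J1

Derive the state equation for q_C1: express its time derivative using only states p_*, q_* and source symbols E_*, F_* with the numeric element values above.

b3 stroke→Sf1  (Sf1 (Sf) sets flow on bond)
b0 stroke→J1  (prefer integral on C1)
b1 stroke→I1  (J1: bond 0 brought effort, rest push out)
b2 stroke→I2  (J1: bond 0 brought effort, rest push out)

dq_C1/dt = F_Sf1 - 2*p_I1/7 - p_I2/6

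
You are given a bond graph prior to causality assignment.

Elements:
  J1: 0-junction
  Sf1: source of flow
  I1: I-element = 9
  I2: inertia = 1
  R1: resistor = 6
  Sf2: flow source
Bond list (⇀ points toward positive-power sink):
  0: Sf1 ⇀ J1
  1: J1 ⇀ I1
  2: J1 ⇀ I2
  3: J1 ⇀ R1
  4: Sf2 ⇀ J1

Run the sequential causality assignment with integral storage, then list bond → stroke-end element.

β0 →Sf1  (Sf1 fixes flow; stroke at Sf1)
β4 →Sf2  (source Sf2 imposes f)
β1 →I1  (I1 outputs flow p/I1)
β2 →I2  (I2 outputs flow p/I2)
β3 →J1  (J1: last free bond brings effort in)

#0 stroke→Sf1
#1 stroke→I1
#2 stroke→I2
#3 stroke→J1
#4 stroke→Sf2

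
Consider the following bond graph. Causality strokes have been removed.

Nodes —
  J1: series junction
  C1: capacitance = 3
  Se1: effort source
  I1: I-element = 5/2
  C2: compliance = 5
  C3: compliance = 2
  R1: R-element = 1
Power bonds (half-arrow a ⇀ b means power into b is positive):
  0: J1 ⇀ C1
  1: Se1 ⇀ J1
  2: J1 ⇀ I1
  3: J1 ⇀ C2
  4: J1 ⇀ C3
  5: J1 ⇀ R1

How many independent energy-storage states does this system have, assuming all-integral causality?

bond 1 |J1  (Se1 fixes effort; stroke away)
bond 0 |J1  (C1 integral (e out))
bond 2 |I1  (I1: I, integral causality)
bond 3 |J1  (1-jn J1 has f-setter on 2)
bond 4 |J1  (1-jn J1 has f-setter on 2)
bond 5 |J1  (common-f at J1 fixed by 2)

4  (C1, C2, C3, I1 all integral)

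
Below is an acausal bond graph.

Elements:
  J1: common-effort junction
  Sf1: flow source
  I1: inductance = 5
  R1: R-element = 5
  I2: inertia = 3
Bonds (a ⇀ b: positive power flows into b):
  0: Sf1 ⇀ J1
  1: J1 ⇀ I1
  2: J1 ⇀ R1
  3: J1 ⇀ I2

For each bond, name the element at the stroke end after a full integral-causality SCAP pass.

#0 →Sf1
#1 →I1
#2 →J1
#3 →I2

β0 |Sf1  (source Sf1 imposes f)
β1 |I1  (prefer integral on I1)
β3 |I2  (I2 outputs flow p/I2)
β2 |J1  (J1: last free bond brings effort in)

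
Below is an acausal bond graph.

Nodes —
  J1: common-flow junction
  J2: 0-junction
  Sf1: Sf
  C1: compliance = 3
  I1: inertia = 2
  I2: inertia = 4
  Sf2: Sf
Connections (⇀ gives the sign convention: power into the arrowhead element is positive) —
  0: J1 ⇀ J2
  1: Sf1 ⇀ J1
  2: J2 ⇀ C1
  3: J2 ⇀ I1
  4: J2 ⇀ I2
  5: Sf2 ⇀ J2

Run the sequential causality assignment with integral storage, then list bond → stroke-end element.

#0 stroke→J1
#1 stroke→Sf1
#2 stroke→J2
#3 stroke→I1
#4 stroke→I2
#5 stroke→Sf2

β1 stroke→Sf1  (source Sf1 imposes f)
β5 stroke→Sf2  (Sf2: flow source, stroke at near end)
β0 stroke→J1  (J1 flow already set via bond 1)
β2 stroke→J2  (C1: C, integral causality)
β3 stroke→I1  (0-jn J2 has e-setter on 2)
β4 stroke→I2  (J2 effort already set via bond 2)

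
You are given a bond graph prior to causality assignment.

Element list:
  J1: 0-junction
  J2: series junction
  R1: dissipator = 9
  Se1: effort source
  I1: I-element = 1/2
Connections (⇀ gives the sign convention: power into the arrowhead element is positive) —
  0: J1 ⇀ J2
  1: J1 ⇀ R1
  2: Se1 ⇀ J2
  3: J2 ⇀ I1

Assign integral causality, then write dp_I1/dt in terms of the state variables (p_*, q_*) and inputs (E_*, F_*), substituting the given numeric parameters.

β2 |J2  (Se1 (Se) sets effort on bond)
β3 |I1  (I1 integral (f out))
β0 |J2  (1-jn J2 has f-setter on 3)
β1 |J1  (J1 needs exactly one e-in)

dp_I1/dt = E_Se1 - 18*p_I1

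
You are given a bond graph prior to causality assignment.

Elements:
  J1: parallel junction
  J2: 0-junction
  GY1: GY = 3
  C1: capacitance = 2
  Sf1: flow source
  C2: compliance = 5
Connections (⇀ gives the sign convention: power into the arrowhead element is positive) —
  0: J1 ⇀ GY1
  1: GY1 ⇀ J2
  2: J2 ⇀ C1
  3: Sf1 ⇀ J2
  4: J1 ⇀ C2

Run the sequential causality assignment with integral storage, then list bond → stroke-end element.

#3 stroke at Sf1  (Sf1 fixes flow; stroke at Sf1)
#2 stroke at J2  (C1: C, integral causality)
#1 stroke at GY1  (J2: bond 2 brought effort, rest push out)
#0 stroke at GY1  (through GY1, causality inverts; strokes same side of GY1)
#4 stroke at J1  (closing 0-jn rule on J1)

β0 →GY1
β1 →GY1
β2 →J2
β3 →Sf1
β4 →J1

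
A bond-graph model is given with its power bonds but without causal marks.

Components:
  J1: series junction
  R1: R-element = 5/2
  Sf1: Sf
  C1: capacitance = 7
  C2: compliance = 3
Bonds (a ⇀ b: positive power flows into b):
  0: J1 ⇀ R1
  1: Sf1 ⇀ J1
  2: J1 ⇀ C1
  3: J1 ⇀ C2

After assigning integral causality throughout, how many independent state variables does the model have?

bond 1 stroke at Sf1  (Sf1 fixes flow; stroke at Sf1)
bond 0 stroke at J1  (common-f at J1 fixed by 1)
bond 2 stroke at J1  (1-jn J1 has f-setter on 1)
bond 3 stroke at J1  (J1 flow already set via bond 1)

2  (C1, C2 all integral)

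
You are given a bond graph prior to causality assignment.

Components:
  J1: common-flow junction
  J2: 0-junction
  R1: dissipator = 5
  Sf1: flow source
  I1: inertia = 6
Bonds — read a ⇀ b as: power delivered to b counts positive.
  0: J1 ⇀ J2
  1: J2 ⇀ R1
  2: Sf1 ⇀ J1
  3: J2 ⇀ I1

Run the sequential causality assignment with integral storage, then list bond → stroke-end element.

β0 |J1
β1 |J2
β2 |Sf1
β3 |I1

b2 stroke→Sf1  (source Sf1 imposes f)
b0 stroke→J1  (1-jn J1 has f-setter on 2)
b3 stroke→I1  (I1 integral (f out))
b1 stroke→J2  (closing 0-jn rule on J2)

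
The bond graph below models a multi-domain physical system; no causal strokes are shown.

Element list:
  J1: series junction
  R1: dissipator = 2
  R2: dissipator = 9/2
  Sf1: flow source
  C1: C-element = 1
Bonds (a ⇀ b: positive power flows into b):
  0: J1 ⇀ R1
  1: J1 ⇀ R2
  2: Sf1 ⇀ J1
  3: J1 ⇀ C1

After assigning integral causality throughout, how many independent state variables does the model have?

b2 stroke→Sf1  (source Sf1 imposes f)
b0 stroke→J1  (J1 flow already set via bond 2)
b1 stroke→J1  (common-f at J1 fixed by 2)
b3 stroke→J1  (J1 flow already set via bond 2)

1  (C1 all integral)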